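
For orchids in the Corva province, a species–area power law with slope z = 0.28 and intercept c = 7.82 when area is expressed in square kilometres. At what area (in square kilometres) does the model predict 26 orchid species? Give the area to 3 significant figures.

73.0 square kilometres

26 = 7.82 × A^0.28  ⇒  A^0.28 = 26/7.82 = 3.325
ln A = ln(3.325) / 0.28 = 1.2014 / 0.28 = 4.2908
A = e^4.2908 ≈ 73.02 square kilometres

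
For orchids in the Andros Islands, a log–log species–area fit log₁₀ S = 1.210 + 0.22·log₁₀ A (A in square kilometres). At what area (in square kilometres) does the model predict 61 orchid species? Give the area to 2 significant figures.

61 = 16.22 × A^0.22  ⇒  A^0.22 = 61/16.22 = 3.761
ln A = ln(3.761) / 0.22 = 1.3247 / 0.22 = 6.0216
A = e^6.0216 ≈ 412.2 square kilometres

410 square kilometres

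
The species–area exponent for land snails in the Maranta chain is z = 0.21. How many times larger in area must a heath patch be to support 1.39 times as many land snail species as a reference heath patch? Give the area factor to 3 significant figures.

(A₂/A₁)^0.21 = 1.39, so A₂/A₁ = 1.39^(1/0.21) = 1.39^4.762
ln(A₂/A₁) = ln 1.39 / 0.21 = 0.3293 / 0.21 = 1.5681
A₂/A₁ = e^1.5681 ≈ 4.798

4.80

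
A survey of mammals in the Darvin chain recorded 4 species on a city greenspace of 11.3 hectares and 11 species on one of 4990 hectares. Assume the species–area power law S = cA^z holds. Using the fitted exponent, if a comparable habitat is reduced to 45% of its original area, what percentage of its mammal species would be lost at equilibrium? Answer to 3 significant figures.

z = ln(11/4) / ln(4990/11.3) = 1.0116 / 6.0904 = 0.1661
S_new/S_old = (A_new/A_old)^z = 0.45^0.1661 = exp(0.1661 × -0.7985) = 0.8758
Fraction lost = 1 − 0.8758 = 0.1242

12.4%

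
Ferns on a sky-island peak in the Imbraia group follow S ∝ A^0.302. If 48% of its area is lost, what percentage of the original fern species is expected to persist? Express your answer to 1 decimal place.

S_new/S_old = (A_new/A_old)^z = 0.52^0.302
= exp(0.302 × ln 0.52) = exp(0.302 × -0.6539) = exp(-0.1975) ≈ 0.8208

82.1%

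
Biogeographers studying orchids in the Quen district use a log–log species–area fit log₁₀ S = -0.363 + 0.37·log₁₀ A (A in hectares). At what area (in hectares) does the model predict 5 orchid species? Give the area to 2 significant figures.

740 hectares

5 = 0.4335 × A^0.37  ⇒  A^0.37 = 5/0.4335 = 11.53
ln A = ln(11.53) / 0.37 = 2.4453 / 0.37 = 6.6089
A = e^6.6089 ≈ 741.6 hectares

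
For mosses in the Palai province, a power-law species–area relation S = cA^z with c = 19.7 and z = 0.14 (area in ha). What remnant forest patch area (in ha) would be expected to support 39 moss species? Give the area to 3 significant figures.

39 = 19.7 × A^0.14  ⇒  A^0.14 = 39/19.7 = 1.98
ln A = ln(1.98) / 0.14 = 0.6829 / 0.14 = 4.8782
A = e^4.8782 ≈ 131.4 ha

131 ha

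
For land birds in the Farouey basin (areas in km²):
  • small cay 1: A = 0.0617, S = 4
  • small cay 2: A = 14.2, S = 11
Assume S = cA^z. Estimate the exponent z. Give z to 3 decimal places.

Taking logs: ln S = ln c + z ln A, so z = (ln S₂ − ln S₁)/(ln A₂ − ln A₁).
z = ln(11/4) / ln(14.2/0.0617) = ln(2.75) / ln(230.1) = 1.0116 / 5.4387 = 0.1860

0.186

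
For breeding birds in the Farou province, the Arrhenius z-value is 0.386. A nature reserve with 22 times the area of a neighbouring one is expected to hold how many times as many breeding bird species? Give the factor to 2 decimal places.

3.30

S₂/S₁ = (A₂/A₁)^z = 22^0.386
ln(S₂/S₁) = 0.386 × ln 22 = 0.386 × 3.0910 = 1.1931
S₂/S₁ = e^1.1931 ≈ 3.297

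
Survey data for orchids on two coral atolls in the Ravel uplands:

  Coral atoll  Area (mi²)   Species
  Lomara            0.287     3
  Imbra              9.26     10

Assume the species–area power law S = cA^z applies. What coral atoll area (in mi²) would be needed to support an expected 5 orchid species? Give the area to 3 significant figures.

1.25 mi²

z = ln(10/3) / ln(9.26/0.287) = 1.2040 / 3.4740 = 0.3466
c = 3 / 0.287^0.3466 = 3 / 0.6488 = 4.624
A = (5/4.624)^(1/0.3466) ⇒ ln A = ln(1.081)/0.3466 = 0.2257
A = e^0.2257 ≈ 1.253 mi²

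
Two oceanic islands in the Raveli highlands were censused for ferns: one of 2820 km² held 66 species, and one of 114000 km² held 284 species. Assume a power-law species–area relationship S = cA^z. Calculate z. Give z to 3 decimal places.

0.394

Taking logs: ln S = ln c + z ln A, so z = (ln S₂ − ln S₁)/(ln A₂ − ln A₁).
z = ln(284/66) / ln(114000/2820) = ln(4.303) / ln(40.43) = 1.4593 / 3.6995 = 0.3945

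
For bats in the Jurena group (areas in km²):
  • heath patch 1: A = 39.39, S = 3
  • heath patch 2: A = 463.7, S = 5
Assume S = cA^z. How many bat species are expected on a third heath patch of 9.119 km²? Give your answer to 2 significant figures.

z = ln(5/3) / ln(463.7/39.39) = 0.5108 / 2.4657 = 0.2072
c = 3 / 39.39^0.2072 = 3 / 2.141 = 1.402
S₃ = 1.402 × 9.119^0.2072 = 1.402 × 1.581 ≈ 2.216

2.2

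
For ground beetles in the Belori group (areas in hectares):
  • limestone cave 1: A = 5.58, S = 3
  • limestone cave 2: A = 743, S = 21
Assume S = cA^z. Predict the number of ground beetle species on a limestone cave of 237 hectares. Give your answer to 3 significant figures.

13.3

z = ln(21/3) / ln(743/5.58) = 1.9459 / 4.8915 = 0.3978
c = 3 / 5.58^0.3978 = 3 / 1.982 = 1.514
S₃ = 1.514 × 237^0.3978 = 1.514 × 8.805 ≈ 13.33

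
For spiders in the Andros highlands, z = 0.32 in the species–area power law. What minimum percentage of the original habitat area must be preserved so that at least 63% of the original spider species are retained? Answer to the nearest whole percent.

Need (A_new/A_old)^0.32 = 0.63, so A_new/A_old = 0.63^(1/0.32) = 0.63^3.125
ln(A_new/A_old) = ln 0.63 / 0.32 = -0.4620 / 0.32 = -1.4439
A_new/A_old = e^-1.4439 ≈ 0.236

24%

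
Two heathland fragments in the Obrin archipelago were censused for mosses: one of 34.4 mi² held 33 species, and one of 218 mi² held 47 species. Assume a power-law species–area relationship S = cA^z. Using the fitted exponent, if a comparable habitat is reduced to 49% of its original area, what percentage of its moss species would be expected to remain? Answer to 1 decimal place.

87.2%

z = ln(47/33) / ln(218/34.4) = 0.3536 / 1.8464 = 0.1915
S_new/S_old = (A_new/A_old)^z = 0.49^0.1915 = exp(0.1915 × -0.7133) = 0.8723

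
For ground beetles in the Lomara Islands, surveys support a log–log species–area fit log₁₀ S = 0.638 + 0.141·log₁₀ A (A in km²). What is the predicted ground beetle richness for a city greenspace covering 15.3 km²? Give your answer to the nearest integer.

6

S = 4.345 × 15.3^0.141
ln S = ln 4.345 + 0.141 × ln 15.3 = 1.4690 + 0.141 × 2.7279 = 1.8537
S = e^1.8537 ≈ 6.383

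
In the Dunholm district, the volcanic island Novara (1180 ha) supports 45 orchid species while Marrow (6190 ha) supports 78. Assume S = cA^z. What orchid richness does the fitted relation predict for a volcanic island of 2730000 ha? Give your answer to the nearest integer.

588

z = ln(78/45) / ln(6190/1180) = 0.5500 / 1.6574 = 0.3319
c = 45 / 1180^0.3319 = 45 / 10.46 = 4.303
S₃ = 4.303 × 2730000^0.3319 = 4.303 × 136.8 ≈ 588.5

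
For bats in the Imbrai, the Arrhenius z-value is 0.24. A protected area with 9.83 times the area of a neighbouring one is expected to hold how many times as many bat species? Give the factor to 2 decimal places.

S₂/S₁ = (A₂/A₁)^z = 9.83^0.24
ln(S₂/S₁) = 0.24 × ln 9.83 = 0.24 × 2.2854 = 0.5485
S₂/S₁ = e^0.5485 ≈ 1.731

1.73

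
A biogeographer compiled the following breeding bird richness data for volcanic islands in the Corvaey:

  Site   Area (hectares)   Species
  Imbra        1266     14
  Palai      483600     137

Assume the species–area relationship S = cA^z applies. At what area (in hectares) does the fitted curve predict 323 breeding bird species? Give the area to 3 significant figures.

z = ln(137/14) / ln(483600/1266) = 2.2809 / 5.9454 = 0.3836
c = 14 / 1266^0.3836 = 14 / 15.5 = 0.9034
A = (323/0.9034)^(1/0.3836) ⇒ ln A = ln(357.5)/0.3836 = 15.3246
A = e^15.3246 ≈ 4522598 hectares

4520000 hectares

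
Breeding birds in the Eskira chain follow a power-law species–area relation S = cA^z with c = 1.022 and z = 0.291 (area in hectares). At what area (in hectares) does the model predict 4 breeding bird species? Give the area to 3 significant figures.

109 hectares

4 = 1.022 × A^0.291  ⇒  A^0.291 = 4/1.022 = 3.914
ln A = ln(3.914) / 0.291 = 1.3645 / 0.291 = 4.6891
A = e^4.6891 ≈ 108.8 hectares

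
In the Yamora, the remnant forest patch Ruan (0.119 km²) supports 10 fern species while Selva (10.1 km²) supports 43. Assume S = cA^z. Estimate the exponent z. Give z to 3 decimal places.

Taking logs: ln S = ln c + z ln A, so z = (ln S₂ − ln S₁)/(ln A₂ − ln A₁).
z = ln(43/10) / ln(10.1/0.119) = ln(4.3) / ln(84.87) = 1.4586 / 4.4412 = 0.3284

0.328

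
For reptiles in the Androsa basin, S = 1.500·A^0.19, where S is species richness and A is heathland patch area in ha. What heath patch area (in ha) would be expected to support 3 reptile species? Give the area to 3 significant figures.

38.4 ha

3 = 1.5 × A^0.19  ⇒  A^0.19 = 3/1.5 = 2
ln A = ln(2) / 0.19 = 0.6931 / 0.19 = 3.6481
A = e^3.6481 ≈ 38.4 ha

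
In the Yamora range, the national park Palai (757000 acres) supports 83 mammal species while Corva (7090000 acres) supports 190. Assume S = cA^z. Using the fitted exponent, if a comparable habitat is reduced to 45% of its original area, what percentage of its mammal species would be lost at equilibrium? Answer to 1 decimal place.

25.6%

z = ln(190/83) / ln(7090000/757000) = 0.8282 / 2.2371 = 0.3702
S_new/S_old = (A_new/A_old)^z = 0.45^0.3702 = exp(0.3702 × -0.7985) = 0.7441
Fraction lost = 1 − 0.7441 = 0.2559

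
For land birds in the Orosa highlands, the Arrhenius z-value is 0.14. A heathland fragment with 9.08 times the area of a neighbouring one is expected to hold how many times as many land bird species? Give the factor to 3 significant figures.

1.36

S₂/S₁ = (A₂/A₁)^z = 9.08^0.14
ln(S₂/S₁) = 0.14 × ln 9.08 = 0.14 × 2.2061 = 0.3089
S₂/S₁ = e^0.3089 ≈ 1.362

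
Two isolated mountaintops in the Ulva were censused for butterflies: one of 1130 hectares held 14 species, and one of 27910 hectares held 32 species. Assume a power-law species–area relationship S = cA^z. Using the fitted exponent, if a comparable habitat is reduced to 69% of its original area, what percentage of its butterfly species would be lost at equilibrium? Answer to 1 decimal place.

9.1%

z = ln(32/14) / ln(27910/1130) = 0.8267 / 3.2068 = 0.2578
S_new/S_old = (A_new/A_old)^z = 0.69^0.2578 = exp(0.2578 × -0.3711) = 0.9088
Fraction lost = 1 − 0.9088 = 0.09122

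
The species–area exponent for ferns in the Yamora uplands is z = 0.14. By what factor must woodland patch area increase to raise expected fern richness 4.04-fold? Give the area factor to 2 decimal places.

(A₂/A₁)^0.14 = 4.04, so A₂/A₁ = 4.04^(1/0.14) = 4.04^7.143
ln(A₂/A₁) = ln 4.04 / 0.14 = 1.3962 / 0.14 = 9.9732
A₂/A₁ = e^9.9732 ≈ 21443

21443.49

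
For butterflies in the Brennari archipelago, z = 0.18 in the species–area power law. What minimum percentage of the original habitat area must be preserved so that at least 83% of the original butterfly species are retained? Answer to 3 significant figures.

Need (A_new/A_old)^0.18 = 0.83, so A_new/A_old = 0.83^(1/0.18) = 0.83^5.556
ln(A_new/A_old) = ln 0.83 / 0.18 = -0.1863 / 0.18 = -1.0352
A_new/A_old = e^-1.0352 ≈ 0.3552

35.5%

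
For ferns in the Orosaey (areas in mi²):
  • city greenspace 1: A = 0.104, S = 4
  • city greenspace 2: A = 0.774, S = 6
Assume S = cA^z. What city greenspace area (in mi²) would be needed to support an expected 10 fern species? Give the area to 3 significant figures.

9.70 mi²

z = ln(6/4) / ln(0.774/0.104) = 0.4055 / 2.0072 = 0.2020
c = 4 / 0.104^0.2020 = 4 / 0.633 = 6.319
A = (10/6.319)^(1/0.2020) ⇒ ln A = ln(1.583)/0.2020 = 2.2726
A = e^2.2726 ≈ 9.704 mi²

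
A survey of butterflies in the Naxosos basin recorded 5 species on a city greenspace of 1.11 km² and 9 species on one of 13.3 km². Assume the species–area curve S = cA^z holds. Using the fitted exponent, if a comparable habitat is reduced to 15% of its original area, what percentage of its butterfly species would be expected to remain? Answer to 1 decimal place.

z = ln(9/5) / ln(13.3/1.11) = 0.5878 / 2.4834 = 0.2367
S_new/S_old = (A_new/A_old)^z = 0.15^0.2367 = exp(0.2367 × -1.8971) = 0.6383

63.8%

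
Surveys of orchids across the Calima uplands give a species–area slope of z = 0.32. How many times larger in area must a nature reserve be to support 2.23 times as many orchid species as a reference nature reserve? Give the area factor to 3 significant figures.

12.3

(A₂/A₁)^0.32 = 2.23, so A₂/A₁ = 2.23^(1/0.32) = 2.23^3.125
ln(A₂/A₁) = ln 2.23 / 0.32 = 0.8020 / 0.32 = 2.5063
A₂/A₁ = e^2.5063 ≈ 12.26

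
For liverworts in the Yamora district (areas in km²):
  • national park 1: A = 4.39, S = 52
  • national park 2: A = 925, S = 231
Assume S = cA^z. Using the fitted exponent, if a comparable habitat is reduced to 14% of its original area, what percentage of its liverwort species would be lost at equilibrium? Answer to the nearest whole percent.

42%

z = ln(231/52) / ln(925/4.39) = 1.4912 / 5.3505 = 0.2787
S_new/S_old = (A_new/A_old)^z = 0.14^0.2787 = exp(0.2787 × -1.9661) = 0.5781
Fraction lost = 1 − 0.5781 = 0.4219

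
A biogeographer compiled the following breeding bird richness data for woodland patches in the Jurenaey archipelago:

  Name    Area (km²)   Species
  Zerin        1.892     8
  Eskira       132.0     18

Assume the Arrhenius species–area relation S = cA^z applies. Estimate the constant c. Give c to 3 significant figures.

z = ln(S₂/S₁) / ln(A₂/A₁) = ln(18/8) / ln(132/1.892) = 0.8109 / 4.2452 = 0.1910
c = S₁ / A₁^z = 8 / 1.892^0.1910 = 8 / 1.13 = 7.083

7.08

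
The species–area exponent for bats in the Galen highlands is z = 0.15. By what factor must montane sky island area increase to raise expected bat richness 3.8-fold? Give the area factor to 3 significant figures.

7330

(A₂/A₁)^0.15 = 3.8, so A₂/A₁ = 3.8^(1/0.15) = 3.8^6.667
ln(A₂/A₁) = ln 3.8 / 0.15 = 1.3350 / 0.15 = 8.9000
A₂/A₁ = e^8.9000 ≈ 7332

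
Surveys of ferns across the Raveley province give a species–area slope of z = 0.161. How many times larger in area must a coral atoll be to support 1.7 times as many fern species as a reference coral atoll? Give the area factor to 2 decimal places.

(A₂/A₁)^0.161 = 1.7, so A₂/A₁ = 1.7^(1/0.161) = 1.7^6.211
ln(A₂/A₁) = ln 1.7 / 0.161 = 0.5306 / 0.161 = 3.2958
A₂/A₁ = e^3.2958 ≈ 27

27.00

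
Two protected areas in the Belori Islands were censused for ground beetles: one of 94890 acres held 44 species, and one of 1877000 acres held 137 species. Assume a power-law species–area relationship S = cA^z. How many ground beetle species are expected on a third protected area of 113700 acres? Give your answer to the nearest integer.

z = ln(137/44) / ln(1877000/94890) = 1.1358 / 2.9847 = 0.3805
c = 44 / 94890^0.3805 = 44 / 78.35 = 0.5616
S₃ = 0.5616 × 113700^0.3805 = 0.5616 × 83.93 ≈ 47.13

47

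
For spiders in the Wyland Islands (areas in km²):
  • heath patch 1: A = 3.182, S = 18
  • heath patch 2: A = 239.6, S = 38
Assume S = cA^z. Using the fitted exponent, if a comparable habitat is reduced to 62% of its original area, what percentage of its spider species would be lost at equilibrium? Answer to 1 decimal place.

7.9%

z = ln(38/18) / ln(239.6/3.182) = 0.7472 / 4.3215 = 0.1729
S_new/S_old = (A_new/A_old)^z = 0.62^0.1729 = exp(0.1729 × -0.4780) = 0.9207
Fraction lost = 1 − 0.9207 = 0.07933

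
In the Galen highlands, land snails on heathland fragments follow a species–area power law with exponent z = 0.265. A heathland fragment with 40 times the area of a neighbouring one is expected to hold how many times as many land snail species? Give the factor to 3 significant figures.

2.66

S₂/S₁ = (A₂/A₁)^z = 40^0.265
ln(S₂/S₁) = 0.265 × ln 40 = 0.265 × 3.6889 = 0.9776
S₂/S₁ = e^0.9776 ≈ 2.658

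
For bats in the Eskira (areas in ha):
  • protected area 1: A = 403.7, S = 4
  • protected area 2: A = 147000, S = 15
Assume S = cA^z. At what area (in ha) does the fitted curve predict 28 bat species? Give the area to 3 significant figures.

2380000 ha

z = ln(15/4) / ln(147000/403.7) = 1.3218 / 5.8975 = 0.2241
c = 4 / 403.7^0.2241 = 4 / 3.838 = 1.042
A = (28/1.042)^(1/0.2241) ⇒ ln A = ln(26.86)/0.2241 = 14.6831
A = e^14.6831 ≈ 2381139 ha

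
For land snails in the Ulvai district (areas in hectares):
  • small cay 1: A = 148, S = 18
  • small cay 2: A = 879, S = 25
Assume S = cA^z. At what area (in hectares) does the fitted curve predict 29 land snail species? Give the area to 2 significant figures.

z = ln(25/18) / ln(879/148) = 0.3285 / 1.7816 = 0.1844
c = 18 / 148^0.1844 = 18 / 2.513 = 7.163
A = (29/7.163)^(1/0.1844) ⇒ ln A = ln(4.049)/0.1844 = 7.5837
A = e^7.5837 ≈ 1966 hectares

2000 hectares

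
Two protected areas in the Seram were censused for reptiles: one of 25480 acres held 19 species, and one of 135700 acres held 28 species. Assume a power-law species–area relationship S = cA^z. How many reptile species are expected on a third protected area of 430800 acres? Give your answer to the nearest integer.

37

z = ln(28/19) / ln(135700/25480) = 0.3878 / 1.6726 = 0.2318
c = 19 / 25480^0.2318 = 19 / 10.51 = 1.808
S₃ = 1.808 × 430800^0.2318 = 1.808 × 20.24 ≈ 36.6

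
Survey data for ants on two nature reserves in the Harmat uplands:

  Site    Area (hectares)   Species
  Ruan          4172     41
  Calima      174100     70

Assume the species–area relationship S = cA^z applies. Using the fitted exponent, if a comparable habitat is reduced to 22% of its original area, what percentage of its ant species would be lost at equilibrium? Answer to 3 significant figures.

19.5%

z = ln(70/41) / ln(174100/4172) = 0.5349 / 3.7312 = 0.1434
S_new/S_old = (A_new/A_old)^z = 0.22^0.1434 = exp(0.1434 × -1.5141) = 0.8049
Fraction lost = 1 − 0.8049 = 0.1951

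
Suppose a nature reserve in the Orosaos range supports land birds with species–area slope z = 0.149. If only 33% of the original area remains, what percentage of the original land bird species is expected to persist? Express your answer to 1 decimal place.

S_new/S_old = (A_new/A_old)^z = 0.33^0.149
= exp(0.149 × ln 0.33) = exp(0.149 × -1.1087) = exp(-0.1652) ≈ 0.8477

84.8%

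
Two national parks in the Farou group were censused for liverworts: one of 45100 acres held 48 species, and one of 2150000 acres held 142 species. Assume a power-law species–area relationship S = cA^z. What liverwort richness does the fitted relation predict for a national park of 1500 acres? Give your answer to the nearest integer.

18

z = ln(142/48) / ln(2150000/45100) = 1.0846 / 3.8643 = 0.2807
c = 48 / 45100^0.2807 = 48 / 20.24 = 2.371
S₃ = 2.371 × 1500^0.2807 = 2.371 × 7.788 ≈ 18.47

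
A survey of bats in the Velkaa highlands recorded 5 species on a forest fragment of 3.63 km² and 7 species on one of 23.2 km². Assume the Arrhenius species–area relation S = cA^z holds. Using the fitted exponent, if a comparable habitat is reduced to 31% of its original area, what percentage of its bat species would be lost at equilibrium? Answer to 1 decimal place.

z = ln(7/5) / ln(23.2/3.63) = 0.3365 / 1.8549 = 0.1814
S_new/S_old = (A_new/A_old)^z = 0.31^0.1814 = exp(0.1814 × -1.1712) = 0.8086
Fraction lost = 1 − 0.8086 = 0.1914

19.1%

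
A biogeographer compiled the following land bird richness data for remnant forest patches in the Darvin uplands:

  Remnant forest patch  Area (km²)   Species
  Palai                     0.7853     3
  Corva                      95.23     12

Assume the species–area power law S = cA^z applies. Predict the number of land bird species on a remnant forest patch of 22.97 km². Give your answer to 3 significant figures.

7.96

z = ln(12/3) / ln(95.23/0.7853) = 1.3863 / 4.7980 = 0.2889
c = 3 / 0.7853^0.2889 = 3 / 0.9326 = 3.217
S₃ = 3.217 × 22.97^0.2889 = 3.217 × 2.473 ≈ 7.957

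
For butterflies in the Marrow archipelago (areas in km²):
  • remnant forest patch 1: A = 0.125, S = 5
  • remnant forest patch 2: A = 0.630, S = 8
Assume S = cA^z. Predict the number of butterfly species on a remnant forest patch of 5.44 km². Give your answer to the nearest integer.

z = ln(8/5) / ln(0.63/0.125) = 0.4700 / 1.6174 = 0.2906
c = 5 / 0.125^0.2906 = 5 / 0.5465 = 9.15
S₃ = 9.15 × 5.44^0.2906 = 9.15 × 1.636 ≈ 14.97

15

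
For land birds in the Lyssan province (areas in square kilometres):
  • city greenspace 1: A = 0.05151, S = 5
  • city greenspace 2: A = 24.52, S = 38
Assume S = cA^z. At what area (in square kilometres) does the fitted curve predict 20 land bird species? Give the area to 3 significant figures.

3.48 square kilometres

z = ln(38/5) / ln(24.52/0.05151) = 2.0281 / 6.1655 = 0.3290
c = 5 / 0.05151^0.3290 = 5 / 0.3769 = 13.26
A = (20/13.26)^(1/0.3290) ⇒ ln A = ln(1.508)/0.3290 = 1.2483
A = e^1.2483 ≈ 3.484 square kilometres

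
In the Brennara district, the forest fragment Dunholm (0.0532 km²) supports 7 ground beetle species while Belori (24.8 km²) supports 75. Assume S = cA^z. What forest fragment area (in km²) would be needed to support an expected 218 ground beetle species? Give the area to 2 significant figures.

z = ln(75/7) / ln(24.8/0.0532) = 2.3716 / 6.1445 = 0.3860
c = 7 / 0.0532^0.3860 = 7 / 0.3223 = 21.72
A = (218/21.72)^(1/0.3860) ⇒ ln A = ln(10.04)/0.3860 = 5.9754
A = e^5.9754 ≈ 393.6 km²

390 km²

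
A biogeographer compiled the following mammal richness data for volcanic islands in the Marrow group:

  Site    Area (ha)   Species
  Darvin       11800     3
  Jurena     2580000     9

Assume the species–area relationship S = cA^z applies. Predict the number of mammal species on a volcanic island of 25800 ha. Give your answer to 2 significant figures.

3.5

z = ln(9/3) / ln(2580000/11800) = 1.0986 / 5.3874 = 0.2039
c = 3 / 11800^0.2039 = 3 / 6.766 = 0.4434
S₃ = 0.4434 × 25800^0.2039 = 0.4434 × 7.936 ≈ 3.519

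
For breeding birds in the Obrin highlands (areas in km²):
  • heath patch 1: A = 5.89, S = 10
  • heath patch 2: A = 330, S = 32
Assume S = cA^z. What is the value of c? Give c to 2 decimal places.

5.99

z = ln(S₂/S₁) / ln(A₂/A₁) = ln(32/10) / ln(330/5.89) = 1.1632 / 4.0258 = 0.2889
c = S₁ / A₁^z = 10 / 5.89^0.2889 = 10 / 1.669 = 5.991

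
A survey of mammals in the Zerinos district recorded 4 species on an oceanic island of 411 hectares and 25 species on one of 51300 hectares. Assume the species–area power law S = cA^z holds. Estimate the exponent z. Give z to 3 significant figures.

0.380

Taking logs: ln S = ln c + z ln A, so z = (ln S₂ − ln S₁)/(ln A₂ − ln A₁).
z = ln(25/4) / ln(51300/411) = ln(6.25) / ln(124.8) = 1.8326 / 4.8269 = 0.3797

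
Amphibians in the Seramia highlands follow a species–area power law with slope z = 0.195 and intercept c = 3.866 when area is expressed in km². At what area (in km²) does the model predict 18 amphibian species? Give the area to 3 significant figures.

18 = 3.866 × A^0.195  ⇒  A^0.195 = 18/3.866 = 4.656
ln A = ln(4.656) / 0.195 = 1.5382 / 0.195 = 7.8880
A = e^7.8880 ≈ 2665 km²

2660 km²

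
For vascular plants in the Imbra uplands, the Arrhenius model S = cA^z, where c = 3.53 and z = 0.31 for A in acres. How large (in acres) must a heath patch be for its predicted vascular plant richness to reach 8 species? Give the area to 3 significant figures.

8 = 3.53 × A^0.31  ⇒  A^0.31 = 8/3.53 = 2.266
ln A = ln(2.266) / 0.31 = 0.8181 / 0.31 = 2.6392
A = e^2.6392 ≈ 14 acres

14.0 acres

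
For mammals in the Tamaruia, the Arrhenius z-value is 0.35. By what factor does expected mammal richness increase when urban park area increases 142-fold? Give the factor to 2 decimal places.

S₂/S₁ = (A₂/A₁)^z = 142^0.35
ln(S₂/S₁) = 0.35 × ln 142 = 0.35 × 4.9558 = 1.7345
S₂/S₁ = e^1.7345 ≈ 5.666

5.67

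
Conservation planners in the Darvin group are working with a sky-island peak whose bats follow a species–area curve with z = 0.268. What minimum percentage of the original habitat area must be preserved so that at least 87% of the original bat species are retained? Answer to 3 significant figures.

Need (A_new/A_old)^0.268 = 0.87, so A_new/A_old = 0.87^(1/0.268) = 0.87^3.731
ln(A_new/A_old) = ln 0.87 / 0.268 = -0.1393 / 0.268 = -0.5196
A_new/A_old = e^-0.5196 ≈ 0.5947

59.5%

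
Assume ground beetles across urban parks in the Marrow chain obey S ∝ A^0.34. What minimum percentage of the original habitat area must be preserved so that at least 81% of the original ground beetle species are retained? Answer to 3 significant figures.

53.8%

Need (A_new/A_old)^0.34 = 0.81, so A_new/A_old = 0.81^(1/0.34) = 0.81^2.941
ln(A_new/A_old) = ln 0.81 / 0.34 = -0.2107 / 0.34 = -0.6198
A_new/A_old = e^-0.6198 ≈ 0.5381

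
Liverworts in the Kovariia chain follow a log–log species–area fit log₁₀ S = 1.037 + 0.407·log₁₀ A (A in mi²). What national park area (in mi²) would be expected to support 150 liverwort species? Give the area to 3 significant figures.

150 = 10.89 × A^0.407  ⇒  A^0.407 = 150/10.89 = 13.77
ln A = ln(13.77) / 0.407 = 2.6229 / 0.407 = 6.4444
A = e^6.4444 ≈ 629.1 mi²

629 mi²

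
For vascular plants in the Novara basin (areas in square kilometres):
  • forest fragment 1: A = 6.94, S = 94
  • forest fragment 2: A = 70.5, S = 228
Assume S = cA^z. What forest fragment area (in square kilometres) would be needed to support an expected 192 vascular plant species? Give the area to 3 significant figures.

z = ln(228/94) / ln(70.5/6.94) = 0.8861 / 2.3183 = 0.3822
c = 94 / 6.94^0.3822 = 94 / 2.097 = 44.83
A = (192/44.83)^(1/0.3822) ⇒ ln A = ln(4.283)/0.3822 = 3.8060
A = e^3.8060 ≈ 44.97 square kilometres

45.0 square kilometres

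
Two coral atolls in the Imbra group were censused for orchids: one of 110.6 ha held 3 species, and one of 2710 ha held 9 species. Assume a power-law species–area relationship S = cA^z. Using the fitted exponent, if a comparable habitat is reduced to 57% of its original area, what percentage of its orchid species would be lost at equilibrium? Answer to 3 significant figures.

17.6%

z = ln(9/3) / ln(2710/110.6) = 1.0986 / 3.1988 = 0.3434
S_new/S_old = (A_new/A_old)^z = 0.57^0.3434 = exp(0.3434 × -0.5621) = 0.8244
Fraction lost = 1 − 0.8244 = 0.1756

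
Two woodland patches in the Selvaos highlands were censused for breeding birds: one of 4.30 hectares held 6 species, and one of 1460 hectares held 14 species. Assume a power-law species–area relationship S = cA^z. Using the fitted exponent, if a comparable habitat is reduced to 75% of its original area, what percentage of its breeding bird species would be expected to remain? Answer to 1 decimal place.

95.9%

z = ln(14/6) / ln(1460/4.3) = 0.8473 / 5.8276 = 0.1454
S_new/S_old = (A_new/A_old)^z = 0.75^0.1454 = exp(0.1454 × -0.2877) = 0.959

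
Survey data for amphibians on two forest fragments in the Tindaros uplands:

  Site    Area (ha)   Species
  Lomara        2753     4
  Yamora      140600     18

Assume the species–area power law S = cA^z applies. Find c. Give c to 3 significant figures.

0.193

z = ln(S₂/S₁) / ln(A₂/A₁) = ln(18/4) / ln(140600/2753) = 1.5041 / 3.9332 = 0.3824
c = S₁ / A₁^z = 4 / 2753^0.3824 = 4 / 20.67 = 0.1935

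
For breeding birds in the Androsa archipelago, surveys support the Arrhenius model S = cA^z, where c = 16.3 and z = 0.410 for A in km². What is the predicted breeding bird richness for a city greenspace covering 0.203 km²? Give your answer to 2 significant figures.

8.5

S = 16.3 × 0.203^0.41
ln S = ln 16.3 + 0.41 × ln 0.203 = 2.7912 + 0.41 × -1.5945 = 2.1374
S = e^2.1374 ≈ 8.477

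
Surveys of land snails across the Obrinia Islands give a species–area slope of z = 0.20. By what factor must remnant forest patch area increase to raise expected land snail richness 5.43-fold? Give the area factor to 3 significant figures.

4720

(A₂/A₁)^0.2 = 5.43, so A₂/A₁ = 5.43^(1/0.2) = 5.43^5
ln(A₂/A₁) = ln 5.43 / 0.2 = 1.6919 / 0.2 = 8.4597
A₂/A₁ = e^8.4597 ≈ 4721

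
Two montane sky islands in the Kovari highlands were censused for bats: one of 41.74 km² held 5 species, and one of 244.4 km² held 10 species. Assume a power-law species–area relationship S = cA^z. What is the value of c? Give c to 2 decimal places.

1.16

z = ln(S₂/S₁) / ln(A₂/A₁) = ln(10/5) / ln(244.4/41.74) = 0.6931 / 1.7673 = 0.3922
c = S₁ / A₁^z = 5 / 41.74^0.3922 = 5 / 4.321 = 1.157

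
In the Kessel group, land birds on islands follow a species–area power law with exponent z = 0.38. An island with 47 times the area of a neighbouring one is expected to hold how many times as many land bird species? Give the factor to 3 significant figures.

S₂/S₁ = (A₂/A₁)^z = 47^0.38
ln(S₂/S₁) = 0.38 × ln 47 = 0.38 × 3.8501 = 1.4631
S₂/S₁ = e^1.4631 ≈ 4.319

4.32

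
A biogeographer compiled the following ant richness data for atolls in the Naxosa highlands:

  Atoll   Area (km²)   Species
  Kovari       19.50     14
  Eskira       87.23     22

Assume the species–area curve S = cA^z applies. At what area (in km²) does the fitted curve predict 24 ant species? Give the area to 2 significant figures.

120 km²

z = ln(22/14) / ln(87.23/19.5) = 0.4520 / 1.4981 = 0.3017
c = 14 / 19.5^0.3017 = 14 / 2.45 = 5.714
A = (24/5.714)^(1/0.3017) ⇒ ln A = ln(4.2)/0.3017 = 4.7570
A = e^4.7570 ≈ 116.4 km²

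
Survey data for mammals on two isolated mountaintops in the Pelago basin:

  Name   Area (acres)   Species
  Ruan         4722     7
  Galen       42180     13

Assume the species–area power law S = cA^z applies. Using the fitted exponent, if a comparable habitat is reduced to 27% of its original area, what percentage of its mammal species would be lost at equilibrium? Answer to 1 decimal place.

30.9%

z = ln(13/7) / ln(42180/4722) = 0.6190 / 2.1897 = 0.2827
S_new/S_old = (A_new/A_old)^z = 0.27^0.2827 = exp(0.2827 × -1.3093) = 0.6906
Fraction lost = 1 − 0.6906 = 0.3094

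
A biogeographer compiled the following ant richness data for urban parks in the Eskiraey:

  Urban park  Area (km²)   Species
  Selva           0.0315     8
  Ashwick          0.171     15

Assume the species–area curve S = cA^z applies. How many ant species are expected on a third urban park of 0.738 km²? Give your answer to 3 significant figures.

z = ln(15/8) / ln(0.171/0.0315) = 0.6286 / 1.6917 = 0.3716
c = 8 / 0.0315^0.3716 = 8 / 0.2767 = 28.91
S₃ = 28.91 × 0.738^0.3716 = 28.91 × 0.8932 ≈ 25.83

25.8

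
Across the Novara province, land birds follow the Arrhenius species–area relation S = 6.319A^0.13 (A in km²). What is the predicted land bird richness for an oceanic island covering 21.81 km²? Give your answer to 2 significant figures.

9.4

S = 6.319 × 21.81^0.13 = 6.319 × 1.493 ≈ 9.434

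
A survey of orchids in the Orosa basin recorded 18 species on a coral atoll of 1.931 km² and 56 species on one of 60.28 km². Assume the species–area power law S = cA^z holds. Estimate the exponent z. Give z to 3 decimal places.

Taking logs: ln S = ln c + z ln A, so z = (ln S₂ − ln S₁)/(ln A₂ − ln A₁).
z = ln(56/18) / ln(60.28/1.931) = ln(3.111) / ln(31.22) = 1.1350 / 3.4410 = 0.3298

0.330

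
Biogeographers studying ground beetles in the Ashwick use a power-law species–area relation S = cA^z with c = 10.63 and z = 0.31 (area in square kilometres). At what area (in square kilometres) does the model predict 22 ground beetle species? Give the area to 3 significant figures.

22 = 10.63 × A^0.31  ⇒  A^0.31 = 22/10.63 = 2.07
ln A = ln(2.07) / 0.31 = 0.7274 / 0.31 = 2.3463
A = e^2.3463 ≈ 10.45 square kilometres

10.4 square kilometres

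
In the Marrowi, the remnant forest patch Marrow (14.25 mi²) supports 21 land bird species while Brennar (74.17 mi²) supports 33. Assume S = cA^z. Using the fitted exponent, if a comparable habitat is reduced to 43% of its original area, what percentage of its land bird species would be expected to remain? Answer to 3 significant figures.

z = ln(33/21) / ln(74.17/14.25) = 0.4520 / 1.6496 = 0.2740
S_new/S_old = (A_new/A_old)^z = 0.43^0.2740 = exp(0.2740 × -0.8440) = 0.7935

79.4%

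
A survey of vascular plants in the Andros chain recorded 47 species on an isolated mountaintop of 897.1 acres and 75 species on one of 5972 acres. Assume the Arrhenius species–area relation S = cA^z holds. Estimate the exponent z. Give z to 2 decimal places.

Taking logs: ln S = ln c + z ln A, so z = (ln S₂ − ln S₁)/(ln A₂ − ln A₁).
z = ln(75/47) / ln(5972/897.1) = ln(1.596) / ln(6.657) = 0.4673 / 1.8957 = 0.2465

0.25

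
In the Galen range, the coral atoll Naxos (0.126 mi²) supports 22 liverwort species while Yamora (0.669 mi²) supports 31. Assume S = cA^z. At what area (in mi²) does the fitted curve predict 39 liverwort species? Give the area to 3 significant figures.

z = ln(31/22) / ln(0.669/0.126) = 0.3429 / 1.6695 = 0.2054
c = 22 / 0.126^0.2054 = 22 / 0.6534 = 33.67
A = (39/33.67)^(1/0.2054) ⇒ ln A = ln(1.158)/0.2054 = 0.7156
A = e^0.7156 ≈ 2.045 mi²

2.05 mi²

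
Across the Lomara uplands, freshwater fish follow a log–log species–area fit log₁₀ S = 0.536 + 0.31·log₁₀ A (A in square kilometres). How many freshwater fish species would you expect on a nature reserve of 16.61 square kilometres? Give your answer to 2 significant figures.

S = 3.436 × 16.61^0.31
ln S = ln 3.436 + 0.31 × ln 16.61 = 1.2342 + 0.31 × 2.8100 = 2.1053
S = e^2.1053 ≈ 8.209

8.2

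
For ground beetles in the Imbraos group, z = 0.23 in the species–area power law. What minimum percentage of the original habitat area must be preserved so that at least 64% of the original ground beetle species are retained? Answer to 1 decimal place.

Need (A_new/A_old)^0.23 = 0.64, so A_new/A_old = 0.64^(1/0.23) = 0.64^4.348
ln(A_new/A_old) = ln 0.64 / 0.23 = -0.4463 / 0.23 = -1.9404
A_new/A_old = e^-1.9404 ≈ 0.1436

14.4%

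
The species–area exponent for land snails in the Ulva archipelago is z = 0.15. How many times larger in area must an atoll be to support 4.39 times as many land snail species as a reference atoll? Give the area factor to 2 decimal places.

(A₂/A₁)^0.15 = 4.39, so A₂/A₁ = 4.39^(1/0.15) = 4.39^6.667
ln(A₂/A₁) = ln 4.39 / 0.15 = 1.4793 / 0.15 = 9.8622
A₂/A₁ = e^9.8622 ≈ 19191

19190.96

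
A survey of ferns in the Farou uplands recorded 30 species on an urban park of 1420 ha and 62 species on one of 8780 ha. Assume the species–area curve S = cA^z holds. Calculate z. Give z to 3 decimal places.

Taking logs: ln S = ln c + z ln A, so z = (ln S₂ − ln S₁)/(ln A₂ − ln A₁).
z = ln(62/30) / ln(8780/1420) = ln(2.067) / ln(6.183) = 0.7259 / 1.8218 = 0.3985

0.398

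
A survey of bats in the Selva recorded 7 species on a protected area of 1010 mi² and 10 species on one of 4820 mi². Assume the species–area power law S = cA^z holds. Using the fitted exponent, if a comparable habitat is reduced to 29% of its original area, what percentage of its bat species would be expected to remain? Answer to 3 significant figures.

75.4%

z = ln(10/7) / ln(4820/1010) = 0.3567 / 1.5628 = 0.2282
S_new/S_old = (A_new/A_old)^z = 0.29^0.2282 = exp(0.2282 × -1.2379) = 0.7539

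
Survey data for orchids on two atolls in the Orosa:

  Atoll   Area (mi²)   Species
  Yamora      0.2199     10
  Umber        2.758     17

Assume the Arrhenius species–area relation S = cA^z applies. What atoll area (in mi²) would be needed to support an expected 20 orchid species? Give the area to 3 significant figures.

z = ln(17/10) / ln(2.758/0.2199) = 0.5306 / 2.5291 = 0.2098
c = 10 / 0.2199^0.2098 = 10 / 0.7278 = 13.74
A = (20/13.74)^(1/0.2098) ⇒ ln A = ln(1.456)/0.2098 = 1.7891
A = e^1.7891 ≈ 5.984 mi²

5.98 mi²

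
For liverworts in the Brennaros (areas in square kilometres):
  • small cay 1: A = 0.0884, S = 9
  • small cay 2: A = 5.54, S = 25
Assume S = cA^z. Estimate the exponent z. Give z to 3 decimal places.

0.247

Taking logs: ln S = ln c + z ln A, so z = (ln S₂ − ln S₁)/(ln A₂ − ln A₁).
z = ln(25/9) / ln(5.54/0.0884) = ln(2.778) / ln(62.67) = 1.0217 / 4.1379 = 0.2469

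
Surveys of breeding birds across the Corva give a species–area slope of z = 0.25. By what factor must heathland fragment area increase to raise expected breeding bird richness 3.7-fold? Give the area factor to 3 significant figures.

187

(A₂/A₁)^0.25 = 3.7, so A₂/A₁ = 3.7^(1/0.25) = 3.7^4
ln(A₂/A₁) = ln 3.7 / 0.25 = 1.3083 / 0.25 = 5.2333
A₂/A₁ = e^5.2333 ≈ 187.4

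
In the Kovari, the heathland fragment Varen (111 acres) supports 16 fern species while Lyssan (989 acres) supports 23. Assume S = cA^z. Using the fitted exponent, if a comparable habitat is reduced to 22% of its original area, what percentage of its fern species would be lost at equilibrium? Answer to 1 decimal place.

z = ln(23/16) / ln(989/111) = 0.3629 / 2.1872 = 0.1659
S_new/S_old = (A_new/A_old)^z = 0.22^0.1659 = exp(0.1659 × -1.5141) = 0.7778
Fraction lost = 1 − 0.7778 = 0.2222

22.2%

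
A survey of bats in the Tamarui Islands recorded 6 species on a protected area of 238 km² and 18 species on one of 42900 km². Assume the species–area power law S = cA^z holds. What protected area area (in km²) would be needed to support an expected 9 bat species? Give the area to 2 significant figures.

1600 km²

z = ln(18/6) / ln(42900/238) = 1.0986 / 5.1944 = 0.2115
c = 6 / 238^0.2115 = 6 / 3.182 = 1.886
A = (9/1.886)^(1/0.2115) ⇒ ln A = ln(4.772)/0.2115 = 7.3894
A = e^7.3894 ≈ 1619 km²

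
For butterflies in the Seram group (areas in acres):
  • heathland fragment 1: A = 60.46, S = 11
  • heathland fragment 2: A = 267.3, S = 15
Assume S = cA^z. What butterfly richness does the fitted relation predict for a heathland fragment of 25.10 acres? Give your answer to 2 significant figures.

z = ln(15/11) / ln(267.3/60.46) = 0.3102 / 1.4864 = 0.2087
c = 11 / 60.46^0.2087 = 11 / 2.354 = 4.674
S₃ = 4.674 × 25.1^0.2087 = 4.674 × 1.959 ≈ 9.156

9.2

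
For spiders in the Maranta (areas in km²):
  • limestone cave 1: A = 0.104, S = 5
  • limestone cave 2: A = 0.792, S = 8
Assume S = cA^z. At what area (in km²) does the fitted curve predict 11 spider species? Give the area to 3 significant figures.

3.13 km²

z = ln(8/5) / ln(0.792/0.104) = 0.4700 / 2.0302 = 0.2315
c = 5 / 0.104^0.2315 = 5 / 0.5922 = 8.444
A = (11/8.444)^(1/0.2315) ⇒ ln A = ln(1.303)/0.2315 = 1.1424
A = e^1.1424 ≈ 3.134 km²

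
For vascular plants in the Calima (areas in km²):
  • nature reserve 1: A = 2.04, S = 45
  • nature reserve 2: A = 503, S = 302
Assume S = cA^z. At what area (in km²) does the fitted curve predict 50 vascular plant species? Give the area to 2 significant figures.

2.8 km²

z = ln(302/45) / ln(503/2.04) = 1.9038 / 5.5076 = 0.3457
c = 45 / 2.04^0.3457 = 45 / 1.279 = 35.17
A = (50/35.17)^(1/0.3457) ⇒ ln A = ln(1.422)/0.3457 = 1.0178
A = e^1.0178 ≈ 2.767 km²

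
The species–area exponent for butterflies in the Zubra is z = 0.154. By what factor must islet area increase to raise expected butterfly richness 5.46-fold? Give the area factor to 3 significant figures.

61200

(A₂/A₁)^0.154 = 5.46, so A₂/A₁ = 5.46^(1/0.154) = 5.46^6.494
ln(A₂/A₁) = ln 5.46 / 0.154 = 1.6974 / 0.154 = 11.0224
A₂/A₁ = e^11.0224 ≈ 61230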